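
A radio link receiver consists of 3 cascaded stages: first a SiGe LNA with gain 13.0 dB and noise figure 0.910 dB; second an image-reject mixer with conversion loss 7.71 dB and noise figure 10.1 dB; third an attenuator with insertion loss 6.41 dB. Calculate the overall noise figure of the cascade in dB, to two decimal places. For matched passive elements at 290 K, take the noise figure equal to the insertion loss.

Convert to linear (a loss of L dB is a gain of −L dB): F_i = 10^(NF_i/10), G_i = 10^(G_i,dB/10)
  Stage 1: F_1 = 10^(0.910/10) = 1.233, G_1 = 10^(13.0/10) = 19.95
  Stage 2: F_2 = 10^(10.1/10) = 10.23, G_2 = 10^(−7.71/10) = 0.1694
  Stage 3: F_3 = 10^(6.41/10) = 4.375, G_3 = 10^(−6.41/10) = 0.2286
Friis cascade:
  F = 1.233 + (10.23 − 1)/19.95 + (4.375 − 1)/3.381 = 2.694
NF = 10 log₁₀(2.694) = 4.30 dB

4.30 dB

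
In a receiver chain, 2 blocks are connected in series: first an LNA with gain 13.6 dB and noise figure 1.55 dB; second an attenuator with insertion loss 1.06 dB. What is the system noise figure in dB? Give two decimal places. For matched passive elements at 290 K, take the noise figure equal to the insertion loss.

1.59 dB

Convert to linear (a loss of L dB is a gain of −L dB): F_i = 10^(NF_i/10), G_i = 10^(G_i,dB/10)
  Stage 1: F_1 = 10^(1.55/10) = 1.429, G_1 = 10^(13.6/10) = 22.91
  Stage 2: F_2 = 10^(1.06/10) = 1.276, G_2 = 10^(−1.06/10) = 0.7834
Friis cascade:
  F = 1.429 + (1.276 − 1)/22.91 = 1.441
NF = 10 log₁₀(1.441) = 1.59 dB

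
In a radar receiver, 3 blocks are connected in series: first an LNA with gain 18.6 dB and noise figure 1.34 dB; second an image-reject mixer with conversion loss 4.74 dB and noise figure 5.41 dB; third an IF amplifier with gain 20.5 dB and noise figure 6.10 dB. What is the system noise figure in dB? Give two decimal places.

1.82 dB

Convert to linear (a loss of L dB is a gain of −L dB): F_i = 10^(NF_i/10), G_i = 10^(G_i,dB/10)
  Stage 1: F_1 = 10^(1.34/10) = 1.361, G_1 = 10^(18.6/10) = 72.44
  Stage 2: F_2 = 10^(5.41/10) = 3.475, G_2 = 10^(−4.74/10) = 0.3357
  Stage 3: F_3 = 10^(6.10/10) = 4.074, G_3 = 10^(20.5/10) = 112.2
Friis cascade:
  F = 1.361 + (3.475 − 1)/72.44 + (4.074 − 1)/24.32 = 1.522
NF = 10 log₁₀(1.522) = 1.82 dB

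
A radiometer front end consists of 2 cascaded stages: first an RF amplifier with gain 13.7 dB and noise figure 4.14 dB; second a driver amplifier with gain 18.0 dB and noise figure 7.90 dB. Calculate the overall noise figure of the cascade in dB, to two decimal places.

Convert to linear (a loss of L dB is a gain of −L dB): F_i = 10^(NF_i/10), G_i = 10^(G_i,dB/10)
  Stage 1: F_1 = 10^(4.14/10) = 2.594, G_1 = 10^(13.7/10) = 23.44
  Stage 2: F_2 = 10^(7.90/10) = 6.166, G_2 = 10^(18.0/10) = 63.10
Friis cascade:
  F = 2.594 + (6.166 − 1)/23.44 = 2.815
NF = 10 log₁₀(2.815) = 4.49 dB

4.49 dB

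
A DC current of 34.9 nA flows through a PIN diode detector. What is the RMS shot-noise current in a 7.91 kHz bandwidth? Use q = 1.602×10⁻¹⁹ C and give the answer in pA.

9.40 pA

I_n = √(2qI·B)
2qI·B = 2 × 1.602×10⁻¹⁹ × 3.49×10⁻⁸ × 7.91×10³ = 8.84×10⁻²³ A²
I_n = √(8.84×10⁻²³) = 9.40×10⁻¹² A = 9.40 pA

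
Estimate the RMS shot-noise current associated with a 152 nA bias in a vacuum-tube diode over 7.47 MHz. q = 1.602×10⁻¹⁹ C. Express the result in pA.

603 pA

I_n = √(2qI·B)
2qI·B = 2 × 1.602×10⁻¹⁹ × 1.52×10⁻⁷ × 7.47×10⁶ = 3.64×10⁻¹⁹ A²
I_n = √(3.64×10⁻¹⁹) = 6.03×10⁻¹⁰ A = 603 pA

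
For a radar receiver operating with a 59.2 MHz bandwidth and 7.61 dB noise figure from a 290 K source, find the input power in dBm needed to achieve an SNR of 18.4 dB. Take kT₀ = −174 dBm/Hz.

−70.3 dBm

Sensitivity = −174 + 10 log₁₀(B) + NF + SNR_min
= −174 + 77.72 + 7.61 + 18.4
= −70.27 dBm → −70.3 dBm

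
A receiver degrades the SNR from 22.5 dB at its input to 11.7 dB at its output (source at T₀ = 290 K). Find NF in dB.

NF (dB) = SNR_in(dB) − SNR_out(dB) when the source is at T₀
NF = 22.5 − 11.7 = 10.8 dB

10.8 dB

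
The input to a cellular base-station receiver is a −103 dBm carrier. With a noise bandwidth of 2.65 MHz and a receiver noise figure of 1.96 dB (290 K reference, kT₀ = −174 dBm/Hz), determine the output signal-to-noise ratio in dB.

4.8 dB

Noise floor: N = −174 + 10 log₁₀(B) + NF
10 log₁₀(2.65×10⁶) = 64.23 dB
N = −174 + 64.23 + 1.96 = −107.81 dBm
SNR = P_sig − N = −103 − (−107.81) = 4.81 dB → 4.8 dB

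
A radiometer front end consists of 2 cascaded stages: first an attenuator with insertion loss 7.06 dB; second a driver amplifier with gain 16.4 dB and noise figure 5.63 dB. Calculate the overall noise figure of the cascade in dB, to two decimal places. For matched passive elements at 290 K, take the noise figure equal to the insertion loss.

Convert to linear (a loss of L dB is a gain of −L dB): F_i = 10^(NF_i/10), G_i = 10^(G_i,dB/10)
  Stage 1: F_1 = 10^(7.06/10) = 5.082, G_1 = 10^(−7.06/10) = 0.1968
  Stage 2: F_2 = 10^(5.63/10) = 3.656, G_2 = 10^(16.4/10) = 43.65
Friis cascade:
  F = 5.082 + (3.656 − 1)/0.1968 = 18.58
NF = 10 log₁₀(18.58) = 12.69 dB

12.69 dB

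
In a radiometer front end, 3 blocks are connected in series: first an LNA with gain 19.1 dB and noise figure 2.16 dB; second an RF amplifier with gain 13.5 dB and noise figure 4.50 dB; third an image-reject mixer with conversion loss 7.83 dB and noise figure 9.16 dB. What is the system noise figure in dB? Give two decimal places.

Convert to linear (a loss of L dB is a gain of −L dB): F_i = 10^(NF_i/10), G_i = 10^(G_i,dB/10)
  Stage 1: F_1 = 10^(2.16/10) = 1.644, G_1 = 10^(19.1/10) = 81.28
  Stage 2: F_2 = 10^(4.50/10) = 2.818, G_2 = 10^(13.5/10) = 22.39
  Stage 3: F_3 = 10^(9.16/10) = 8.241, G_3 = 10^(−7.83/10) = 0.1648
Friis cascade:
  F = 1.644 + (2.818 − 1)/81.28 + (8.241 − 1)/1820 = 1.671
NF = 10 log₁₀(1.671) = 2.23 dB

2.23 dB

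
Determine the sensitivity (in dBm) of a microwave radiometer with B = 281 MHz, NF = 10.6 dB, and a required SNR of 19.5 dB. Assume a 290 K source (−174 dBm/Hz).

−59.4 dBm

Sensitivity = −174 + 10 log₁₀(B) + NF + SNR_min
= −174 + 84.49 + 10.6 + 19.5
= −59.41 dBm → −59.4 dBm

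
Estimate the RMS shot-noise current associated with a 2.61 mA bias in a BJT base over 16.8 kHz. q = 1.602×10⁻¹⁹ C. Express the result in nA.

3.75 nA

I_n = √(2qI·B)
2qI·B = 2 × 1.602×10⁻¹⁹ × 2.61×10⁻³ × 1.68×10⁴ = 1.40×10⁻¹⁷ A²
I_n = √(1.40×10⁻¹⁷) = 3.75×10⁻⁹ A = 3.75 nA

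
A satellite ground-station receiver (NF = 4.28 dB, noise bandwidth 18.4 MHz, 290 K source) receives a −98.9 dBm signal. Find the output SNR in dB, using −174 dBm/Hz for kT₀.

Noise floor: N = −174 + 10 log₁₀(B) + NF
10 log₁₀(1.84×10⁷) = 72.65 dB
N = −174 + 72.65 + 4.28 = −97.07 dBm
SNR = P_sig − N = −98.9 − (−97.07) = −1.83 dB → −1.8 dB

−1.8 dB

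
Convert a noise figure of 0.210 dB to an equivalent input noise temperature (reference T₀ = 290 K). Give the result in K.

14.4 K

F = 10^(0.210/10) = 1.04954
T_e = (F − 1)·T₀ = (1.04954 − 1) × 290 = 14.4 K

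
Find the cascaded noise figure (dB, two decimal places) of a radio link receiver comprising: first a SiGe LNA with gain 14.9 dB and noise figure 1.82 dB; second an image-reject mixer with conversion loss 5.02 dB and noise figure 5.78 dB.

2.07 dB

Convert to linear (a loss of L dB is a gain of −L dB): F_i = 10^(NF_i/10), G_i = 10^(G_i,dB/10)
  Stage 1: F_1 = 10^(1.82/10) = 1.521, G_1 = 10^(14.9/10) = 30.90
  Stage 2: F_2 = 10^(5.78/10) = 3.784, G_2 = 10^(−5.02/10) = 0.3148
Friis cascade:
  F = 1.521 + (3.784 − 1)/30.90 = 1.611
NF = 10 log₁₀(1.611) = 2.07 dB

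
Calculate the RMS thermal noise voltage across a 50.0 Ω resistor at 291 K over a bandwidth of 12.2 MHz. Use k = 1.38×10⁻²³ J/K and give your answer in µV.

3.13 µV

V_n = √(4kTRB)
4kTRB = 4 × 1.38×10⁻²³ × 291 × 5.00×10¹ × 1.22×10⁷ = 9.80×10⁻¹² V²
V_n = √(9.80×10⁻¹²) = 3.13×10⁻⁶ V = 3.13 µV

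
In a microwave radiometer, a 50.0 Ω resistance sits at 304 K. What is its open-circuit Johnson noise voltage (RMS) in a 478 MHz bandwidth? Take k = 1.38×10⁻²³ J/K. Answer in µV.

V_n = √(4kTRB)
4kTRB = 4 × 1.38×10⁻²³ × 304 × 5.00×10¹ × 4.78×10⁸ = 4.01×10⁻¹⁰ V²
V_n = √(4.01×10⁻¹⁰) = 2.00×10⁻⁵ V = 20.0 µV

20.0 µV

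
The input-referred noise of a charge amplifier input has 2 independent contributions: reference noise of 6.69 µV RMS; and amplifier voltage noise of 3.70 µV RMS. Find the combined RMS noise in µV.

Uncorrelated sources add in power (mean-square): V_tot = √(ΣV_i²)
V_tot = √[(6.69×10⁻⁶)² + (3.70×10⁻⁶)²] = 7.65×10⁻⁶ V = 7.65 µV

7.65 µV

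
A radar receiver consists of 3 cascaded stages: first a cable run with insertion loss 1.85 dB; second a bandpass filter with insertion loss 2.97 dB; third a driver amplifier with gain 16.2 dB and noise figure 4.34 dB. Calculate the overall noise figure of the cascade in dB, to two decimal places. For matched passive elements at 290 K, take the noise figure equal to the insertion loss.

Convert to linear (a loss of L dB is a gain of −L dB): F_i = 10^(NF_i/10), G_i = 10^(G_i,dB/10)
  Stage 1: F_1 = 10^(1.85/10) = 1.531, G_1 = 10^(−1.85/10) = 0.6531
  Stage 2: F_2 = 10^(2.97/10) = 1.982, G_2 = 10^(−2.97/10) = 0.5047
  Stage 3: F_3 = 10^(4.34/10) = 2.716, G_3 = 10^(16.2/10) = 41.69
Friis cascade:
  F = 1.531 + (1.982 − 1)/0.6531 + (2.716 − 1)/0.3296 = 8.241
NF = 10 log₁₀(8.241) = 9.16 dB

9.16 dB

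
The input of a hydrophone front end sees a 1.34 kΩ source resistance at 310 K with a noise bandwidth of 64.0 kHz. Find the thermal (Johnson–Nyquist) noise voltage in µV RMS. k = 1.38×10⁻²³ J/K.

1.21 µV

V_n = √(4kTRB)
4kTRB = 4 × 1.38×10⁻²³ × 310 × 1.34×10³ × 6.40×10⁴ = 1.47×10⁻¹² V²
V_n = √(1.47×10⁻¹²) = 1.21×10⁻⁶ V = 1.21 µV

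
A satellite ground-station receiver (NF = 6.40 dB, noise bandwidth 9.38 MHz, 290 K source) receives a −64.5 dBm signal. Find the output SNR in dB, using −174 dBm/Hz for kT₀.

33.4 dB

Noise floor: N = −174 + 10 log₁₀(B) + NF
10 log₁₀(9.38×10⁶) = 69.72 dB
N = −174 + 69.72 + 6.40 = −97.88 dBm
SNR = P_sig − N = −64.5 − (−97.88) = 33.38 dB → 33.4 dB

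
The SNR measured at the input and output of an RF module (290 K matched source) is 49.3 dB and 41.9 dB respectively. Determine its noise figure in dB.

7.4 dB

NF (dB) = SNR_in(dB) − SNR_out(dB) when the source is at T₀
NF = 49.3 − 41.9 = 7.4 dB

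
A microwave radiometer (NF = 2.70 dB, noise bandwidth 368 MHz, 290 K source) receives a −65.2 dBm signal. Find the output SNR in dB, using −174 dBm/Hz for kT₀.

Noise floor: N = −174 + 10 log₁₀(B) + NF
10 log₁₀(3.68×10⁸) = 85.66 dB
N = −174 + 85.66 + 2.70 = −85.64 dBm
SNR = P_sig − N = −65.2 − (−85.64) = 20.44 dB → 20.4 dB

20.4 dB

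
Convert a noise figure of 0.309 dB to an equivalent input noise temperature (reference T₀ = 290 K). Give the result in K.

F = 10^(0.309/10) = 1.07374
T_e = (F − 1)·T₀ = (1.07374 − 1) × 290 = 21.4 K

21.4 K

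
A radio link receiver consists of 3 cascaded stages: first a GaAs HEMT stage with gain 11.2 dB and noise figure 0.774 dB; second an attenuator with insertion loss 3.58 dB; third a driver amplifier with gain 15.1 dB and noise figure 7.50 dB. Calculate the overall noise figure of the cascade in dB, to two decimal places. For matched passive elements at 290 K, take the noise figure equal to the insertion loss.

Convert to linear (a loss of L dB is a gain of −L dB): F_i = 10^(NF_i/10), G_i = 10^(G_i,dB/10)
  Stage 1: F_1 = 10^(0.774/10) = 1.195, G_1 = 10^(11.2/10) = 13.18
  Stage 2: F_2 = 10^(3.58/10) = 2.280, G_2 = 10^(−3.58/10) = 0.4385
  Stage 3: F_3 = 10^(7.50/10) = 5.623, G_3 = 10^(15.1/10) = 32.36
Friis cascade:
  F = 1.195 + (2.280 − 1)/13.18 + (5.623 − 1)/5.781 = 2.092
NF = 10 log₁₀(2.092) = 3.21 dB

3.21 dB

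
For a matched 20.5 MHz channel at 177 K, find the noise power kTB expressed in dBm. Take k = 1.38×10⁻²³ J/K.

P_n = kTB = 1.38×10⁻²³ × 177 × 2.05×10⁷ = 5.01×10⁻¹⁴ W
In dBm: 10 log₁₀(5.01×10⁻¹⁴ / 10⁻³) = −103.0 dBm

−103.0 dBm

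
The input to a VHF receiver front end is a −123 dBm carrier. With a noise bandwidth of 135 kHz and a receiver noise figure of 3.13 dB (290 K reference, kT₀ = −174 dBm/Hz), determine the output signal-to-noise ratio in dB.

−3.4 dB

Noise floor: N = −174 + 10 log₁₀(B) + NF
10 log₁₀(1.35×10⁵) = 51.3 dB
N = −174 + 51.3 + 3.13 = −119.57 dBm
SNR = P_sig − N = −123 − (−119.57) = −3.43 dB → −3.4 dB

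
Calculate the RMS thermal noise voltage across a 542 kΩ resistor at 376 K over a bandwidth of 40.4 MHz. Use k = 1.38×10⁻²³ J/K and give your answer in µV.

674 µV

V_n = √(4kTRB)
4kTRB = 4 × 1.38×10⁻²³ × 376 × 5.42×10⁵ × 4.04×10⁷ = 4.54×10⁻⁷ V²
V_n = √(4.54×10⁻⁷) = 6.74×10⁻⁴ V = 674 µV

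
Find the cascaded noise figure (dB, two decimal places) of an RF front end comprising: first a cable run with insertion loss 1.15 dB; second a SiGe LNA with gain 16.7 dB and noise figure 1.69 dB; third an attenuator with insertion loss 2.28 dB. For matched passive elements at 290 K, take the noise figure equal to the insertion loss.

Convert to linear (a loss of L dB is a gain of −L dB): F_i = 10^(NF_i/10), G_i = 10^(G_i,dB/10)
  Stage 1: F_1 = 10^(1.15/10) = 1.303, G_1 = 10^(−1.15/10) = 0.7674
  Stage 2: F_2 = 10^(1.69/10) = 1.476, G_2 = 10^(16.7/10) = 46.77
  Stage 3: F_3 = 10^(2.28/10) = 1.690, G_3 = 10^(−2.28/10) = 0.5916
Friis cascade:
  F = 1.303 + (1.476 − 1)/0.7674 + (1.690 − 1)/35.89 = 1.942
NF = 10 log₁₀(1.942) = 2.88 dB

2.88 dB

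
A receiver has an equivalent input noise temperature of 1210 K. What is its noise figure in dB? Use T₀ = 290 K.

7.14 dB

F = 1 + T_e/T₀ = 1 + 1210/290 = 5.17241
NF = 10 log₁₀(5.17241) = 7.14 dB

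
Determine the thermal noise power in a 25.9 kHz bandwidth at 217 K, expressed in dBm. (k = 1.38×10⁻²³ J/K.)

P_n = kTB = 1.38×10⁻²³ × 217 × 2.59×10⁴ = 7.76×10⁻¹⁷ W
In dBm: 10 log₁₀(7.76×10⁻¹⁷ / 10⁻³) = −131.1 dBm

−131.1 dBm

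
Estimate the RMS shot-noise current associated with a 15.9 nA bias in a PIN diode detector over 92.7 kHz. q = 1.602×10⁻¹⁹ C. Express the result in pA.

21.7 pA

I_n = √(2qI·B)
2qI·B = 2 × 1.602×10⁻¹⁹ × 1.59×10⁻⁸ × 9.27×10⁴ = 4.72×10⁻²² A²
I_n = √(4.72×10⁻²²) = 2.17×10⁻¹¹ A = 21.7 pA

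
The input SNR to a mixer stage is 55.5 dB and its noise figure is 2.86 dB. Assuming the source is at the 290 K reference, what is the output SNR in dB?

By definition F = SNR_in/SNR_out, so in dB: SNR_out = SNR_in − NF
SNR_out = 55.5 − 2.86 = 52.64 dB

52.64 dB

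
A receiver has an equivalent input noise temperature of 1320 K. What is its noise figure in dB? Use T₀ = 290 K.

7.44 dB

F = 1 + T_e/T₀ = 1 + 1320/290 = 5.55172
NF = 10 log₁₀(5.55172) = 7.44 dB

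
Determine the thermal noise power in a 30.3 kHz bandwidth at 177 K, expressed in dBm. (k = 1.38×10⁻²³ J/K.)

P_n = kTB = 1.38×10⁻²³ × 177 × 3.03×10⁴ = 7.40×10⁻¹⁷ W
In dBm: 10 log₁₀(7.40×10⁻¹⁷ / 10⁻³) = −131.3 dBm

−131.3 dBm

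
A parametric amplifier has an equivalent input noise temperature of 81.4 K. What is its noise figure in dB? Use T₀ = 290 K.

1.07 dB

F = 1 + T_e/T₀ = 1 + 81.4/290 = 1.28069
NF = 10 log₁₀(1.28069) = 1.07 dB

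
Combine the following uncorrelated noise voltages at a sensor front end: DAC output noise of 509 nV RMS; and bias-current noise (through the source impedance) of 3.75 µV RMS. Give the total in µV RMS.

3.78 µV

Uncorrelated sources add in power (mean-square): V_tot = √(ΣV_i²)
V_tot = √[(5.09×10⁻⁷)² + (3.75×10⁻⁶)²] = 3.78×10⁻⁶ V = 3.78 µV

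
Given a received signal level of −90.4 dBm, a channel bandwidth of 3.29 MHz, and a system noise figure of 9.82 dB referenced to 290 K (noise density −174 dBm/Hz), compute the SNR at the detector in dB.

Noise floor: N = −174 + 10 log₁₀(B) + NF
10 log₁₀(3.29×10⁶) = 65.17 dB
N = −174 + 65.17 + 9.82 = −99.01 dBm
SNR = P_sig − N = −90.4 − (−99.01) = 8.61 dB → 8.6 dB

8.6 dB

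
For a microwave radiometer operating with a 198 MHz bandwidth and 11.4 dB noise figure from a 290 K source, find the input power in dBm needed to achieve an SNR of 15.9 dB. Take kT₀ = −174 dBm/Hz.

Sensitivity = −174 + 10 log₁₀(B) + NF + SNR_min
= −174 + 82.97 + 11.4 + 15.9
= −63.73 dBm → −63.7 dBm

−63.7 dBm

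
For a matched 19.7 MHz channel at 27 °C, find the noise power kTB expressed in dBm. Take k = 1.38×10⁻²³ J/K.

T = 27 °C + 273.15 = 300.15 K
P_n = kTB = 1.38×10⁻²³ × 300.15 × 1.97×10⁷ = 8.16×10⁻¹⁴ W
In dBm: 10 log₁₀(8.16×10⁻¹⁴ / 10⁻³) = −100.9 dBm

−100.9 dBm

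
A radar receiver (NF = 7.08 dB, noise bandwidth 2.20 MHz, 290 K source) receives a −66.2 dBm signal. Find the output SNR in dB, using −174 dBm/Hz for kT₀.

37.3 dB

Noise floor: N = −174 + 10 log₁₀(B) + NF
10 log₁₀(2.20×10⁶) = 63.42 dB
N = −174 + 63.42 + 7.08 = −103.50 dBm
SNR = P_sig − N = −66.2 − (−103.50) = 37.30 dB → 37.3 dB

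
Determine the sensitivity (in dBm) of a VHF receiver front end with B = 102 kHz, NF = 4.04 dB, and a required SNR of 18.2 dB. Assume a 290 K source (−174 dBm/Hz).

−101.7 dBm

Sensitivity = −174 + 10 log₁₀(B) + NF + SNR_min
= −174 + 50.09 + 4.04 + 18.2
= −101.67 dBm → −101.7 dBm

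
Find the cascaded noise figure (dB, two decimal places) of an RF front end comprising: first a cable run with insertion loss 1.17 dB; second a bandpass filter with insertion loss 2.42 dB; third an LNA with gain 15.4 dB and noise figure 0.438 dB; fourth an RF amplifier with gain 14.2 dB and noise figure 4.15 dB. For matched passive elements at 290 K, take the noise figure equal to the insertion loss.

4.21 dB

Convert to linear (a loss of L dB is a gain of −L dB): F_i = 10^(NF_i/10), G_i = 10^(G_i,dB/10)
  Stage 1: F_1 = 10^(1.17/10) = 1.309, G_1 = 10^(−1.17/10) = 0.7638
  Stage 2: F_2 = 10^(2.42/10) = 1.746, G_2 = 10^(−2.42/10) = 0.5728
  Stage 3: F_3 = 10^(0.438/10) = 1.106, G_3 = 10^(15.4/10) = 34.67
  Stage 4: F_4 = 10^(4.15/10) = 2.600, G_4 = 10^(14.2/10) = 26.30
Friis cascade:
  F = 1.309 + (1.746 − 1)/0.7638 + (1.106 − 1)/0.4375 + (2.600 − 1)/15.17 = 2.634
NF = 10 log₁₀(2.634) = 4.21 dB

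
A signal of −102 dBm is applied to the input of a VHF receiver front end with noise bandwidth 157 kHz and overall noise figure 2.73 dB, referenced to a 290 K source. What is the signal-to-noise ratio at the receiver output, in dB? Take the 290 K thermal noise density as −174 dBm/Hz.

17.3 dB

Noise floor: N = −174 + 10 log₁₀(B) + NF
10 log₁₀(1.57×10⁵) = 51.96 dB
N = −174 + 51.96 + 2.73 = −119.31 dBm
SNR = P_sig − N = −102 − (−119.31) = 17.31 dB → 17.3 dB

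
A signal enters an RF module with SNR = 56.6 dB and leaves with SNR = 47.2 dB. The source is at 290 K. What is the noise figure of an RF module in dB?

9.4 dB

NF (dB) = SNR_in(dB) − SNR_out(dB) when the source is at T₀
NF = 56.6 − 47.2 = 9.4 dB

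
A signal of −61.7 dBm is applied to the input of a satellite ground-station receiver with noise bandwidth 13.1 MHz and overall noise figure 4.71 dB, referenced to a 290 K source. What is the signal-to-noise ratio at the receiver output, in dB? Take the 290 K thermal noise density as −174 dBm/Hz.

36.4 dB

Noise floor: N = −174 + 10 log₁₀(B) + NF
10 log₁₀(1.31×10⁷) = 71.17 dB
N = −174 + 71.17 + 4.71 = −98.12 dBm
SNR = P_sig − N = −61.7 − (−98.12) = 36.42 dB → 36.4 dB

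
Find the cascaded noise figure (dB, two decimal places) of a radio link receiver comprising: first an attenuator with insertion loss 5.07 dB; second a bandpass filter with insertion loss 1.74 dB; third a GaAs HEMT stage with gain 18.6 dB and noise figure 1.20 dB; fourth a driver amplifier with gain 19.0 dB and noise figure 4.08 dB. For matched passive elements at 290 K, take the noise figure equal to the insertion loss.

8.08 dB

Convert to linear (a loss of L dB is a gain of −L dB): F_i = 10^(NF_i/10), G_i = 10^(G_i,dB/10)
  Stage 1: F_1 = 10^(5.07/10) = 3.214, G_1 = 10^(−5.07/10) = 0.3112
  Stage 2: F_2 = 10^(1.74/10) = 1.493, G_2 = 10^(−1.74/10) = 0.6699
  Stage 3: F_3 = 10^(1.20/10) = 1.318, G_3 = 10^(18.6/10) = 72.44
  Stage 4: F_4 = 10^(4.08/10) = 2.559, G_4 = 10^(19.0/10) = 79.43
Friis cascade:
  F = 3.214 + (1.493 − 1)/0.3112 + (1.318 − 1)/0.2084 + (2.559 − 1)/15.10 = 6.427
NF = 10 log₁₀(6.427) = 8.08 dB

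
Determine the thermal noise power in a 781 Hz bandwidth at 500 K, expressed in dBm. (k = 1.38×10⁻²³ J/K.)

P_n = kTB = 1.38×10⁻²³ × 500 × 7.81×10² = 5.39×10⁻¹⁸ W
In dBm: 10 log₁₀(5.39×10⁻¹⁸ / 10⁻³) = −142.7 dBm

−142.7 dBm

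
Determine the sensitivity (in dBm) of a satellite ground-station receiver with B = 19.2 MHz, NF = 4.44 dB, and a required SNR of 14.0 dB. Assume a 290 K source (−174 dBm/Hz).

−82.7 dBm

Sensitivity = −174 + 10 log₁₀(B) + NF + SNR_min
= −174 + 72.83 + 4.44 + 14.0
= −82.73 dBm → −82.7 dBm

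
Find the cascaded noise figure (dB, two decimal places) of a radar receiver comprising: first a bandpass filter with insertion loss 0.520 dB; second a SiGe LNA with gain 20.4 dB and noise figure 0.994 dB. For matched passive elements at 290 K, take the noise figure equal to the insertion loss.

1.51 dB

Convert to linear (a loss of L dB is a gain of −L dB): F_i = 10^(NF_i/10), G_i = 10^(G_i,dB/10)
  Stage 1: F_1 = 10^(0.520/10) = 1.127, G_1 = 10^(−0.520/10) = 0.8872
  Stage 2: F_2 = 10^(0.994/10) = 1.257, G_2 = 10^(20.4/10) = 109.6
Friis cascade:
  F = 1.127 + (1.257 − 1)/0.8872 = 1.417
NF = 10 log₁₀(1.417) = 1.51 dB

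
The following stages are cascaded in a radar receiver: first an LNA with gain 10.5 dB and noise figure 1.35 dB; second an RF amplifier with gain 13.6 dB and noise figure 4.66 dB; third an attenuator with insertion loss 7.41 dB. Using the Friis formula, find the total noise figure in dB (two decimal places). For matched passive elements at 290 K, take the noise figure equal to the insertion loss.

1.91 dB

Convert to linear (a loss of L dB is a gain of −L dB): F_i = 10^(NF_i/10), G_i = 10^(G_i,dB/10)
  Stage 1: F_1 = 10^(1.35/10) = 1.365, G_1 = 10^(10.5/10) = 11.22
  Stage 2: F_2 = 10^(4.66/10) = 2.924, G_2 = 10^(13.6/10) = 22.91
  Stage 3: F_3 = 10^(7.41/10) = 5.508, G_3 = 10^(−7.41/10) = 0.1816
Friis cascade:
  F = 1.365 + (2.924 − 1)/11.22 + (5.508 − 1)/257.0 = 1.554
NF = 10 log₁₀(1.554) = 1.91 dB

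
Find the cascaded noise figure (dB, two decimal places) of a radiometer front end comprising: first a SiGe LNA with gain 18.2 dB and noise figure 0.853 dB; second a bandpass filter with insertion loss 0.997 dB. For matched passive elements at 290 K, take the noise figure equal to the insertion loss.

Convert to linear (a loss of L dB is a gain of −L dB): F_i = 10^(NF_i/10), G_i = 10^(G_i,dB/10)
  Stage 1: F_1 = 10^(0.853/10) = 1.217, G_1 = 10^(18.2/10) = 66.07
  Stage 2: F_2 = 10^(0.997/10) = 1.258, G_2 = 10^(−0.997/10) = 0.7949
Friis cascade:
  F = 1.217 + (1.258 − 1)/66.07 = 1.221
NF = 10 log₁₀(1.221) = 0.87 dB

0.87 dB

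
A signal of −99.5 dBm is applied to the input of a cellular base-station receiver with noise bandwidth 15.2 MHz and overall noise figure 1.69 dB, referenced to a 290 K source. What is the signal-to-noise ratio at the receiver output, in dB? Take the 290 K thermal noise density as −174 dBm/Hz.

Noise floor: N = −174 + 10 log₁₀(B) + NF
10 log₁₀(1.52×10⁷) = 71.82 dB
N = −174 + 71.82 + 1.69 = −100.49 dBm
SNR = P_sig − N = −99.5 − (−100.49) = 0.99 dB → 1.0 dB

1.0 dB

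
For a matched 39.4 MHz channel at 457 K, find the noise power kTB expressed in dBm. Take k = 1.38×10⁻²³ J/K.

−96.0 dBm

P_n = kTB = 1.38×10⁻²³ × 457 × 3.94×10⁷ = 2.48×10⁻¹³ W
In dBm: 10 log₁₀(2.48×10⁻¹³ / 10⁻³) = −96.0 dBm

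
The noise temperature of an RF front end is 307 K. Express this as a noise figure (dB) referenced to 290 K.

F = 1 + T_e/T₀ = 1 + 307/290 = 2.05862
NF = 10 log₁₀(2.05862) = 3.14 dB

3.14 dB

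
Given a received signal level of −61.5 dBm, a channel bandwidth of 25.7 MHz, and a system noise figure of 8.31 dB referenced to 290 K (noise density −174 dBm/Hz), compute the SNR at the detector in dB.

Noise floor: N = −174 + 10 log₁₀(B) + NF
10 log₁₀(2.57×10⁷) = 74.1 dB
N = −174 + 74.1 + 8.31 = −91.59 dBm
SNR = P_sig − N = −61.5 − (−91.59) = 30.09 dB → 30.1 dB

30.1 dB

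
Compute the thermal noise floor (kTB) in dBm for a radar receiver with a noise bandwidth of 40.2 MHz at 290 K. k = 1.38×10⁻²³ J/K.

−97.9 dBm

P_n = kTB = 1.38×10⁻²³ × 290 × 4.02×10⁷ = 1.61×10⁻¹³ W
In dBm: 10 log₁₀(1.61×10⁻¹³ / 10⁻³) = −97.9 dBm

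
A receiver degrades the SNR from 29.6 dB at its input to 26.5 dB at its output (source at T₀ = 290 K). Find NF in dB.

NF (dB) = SNR_in(dB) − SNR_out(dB) when the source is at T₀
NF = 29.6 − 26.5 = 3.1 dB

3.1 dB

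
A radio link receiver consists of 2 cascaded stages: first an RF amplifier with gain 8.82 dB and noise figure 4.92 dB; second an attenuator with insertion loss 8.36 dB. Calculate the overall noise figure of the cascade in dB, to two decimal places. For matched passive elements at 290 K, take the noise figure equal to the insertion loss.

Convert to linear (a loss of L dB is a gain of −L dB): F_i = 10^(NF_i/10), G_i = 10^(G_i,dB/10)
  Stage 1: F_1 = 10^(4.92/10) = 3.105, G_1 = 10^(8.82/10) = 7.621
  Stage 2: F_2 = 10^(8.36/10) = 6.855, G_2 = 10^(−8.36/10) = 0.1459
Friis cascade:
  F = 3.105 + (6.855 − 1)/7.621 = 3.873
NF = 10 log₁₀(3.873) = 5.88 dB

5.88 dB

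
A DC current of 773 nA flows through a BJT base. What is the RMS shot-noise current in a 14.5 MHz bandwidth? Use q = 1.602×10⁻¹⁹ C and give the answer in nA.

I_n = √(2qI·B)
2qI·B = 2 × 1.602×10⁻¹⁹ × 7.73×10⁻⁷ × 1.45×10⁷ = 3.59×10⁻¹⁸ A²
I_n = √(3.59×10⁻¹⁸) = 1.90×10⁻⁹ A = 1.90 nA

1.90 nA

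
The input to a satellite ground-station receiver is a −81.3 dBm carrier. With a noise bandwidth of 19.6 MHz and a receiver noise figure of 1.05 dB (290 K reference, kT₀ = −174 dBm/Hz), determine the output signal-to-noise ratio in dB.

18.7 dB

Noise floor: N = −174 + 10 log₁₀(B) + NF
10 log₁₀(1.96×10⁷) = 72.92 dB
N = −174 + 72.92 + 1.05 = −100.03 dBm
SNR = P_sig − N = −81.3 − (−100.03) = 18.73 dB → 18.7 dB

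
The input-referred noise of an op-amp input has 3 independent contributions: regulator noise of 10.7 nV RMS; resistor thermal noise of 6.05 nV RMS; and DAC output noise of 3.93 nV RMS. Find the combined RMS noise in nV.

Uncorrelated sources add in power (mean-square): V_tot = √(ΣV_i²)
V_tot = √[(1.07×10⁻⁸)² + (6.05×10⁻⁹)² + (3.93×10⁻⁹)²] = 1.29×10⁻⁸ V = 12.9 nV

12.9 nV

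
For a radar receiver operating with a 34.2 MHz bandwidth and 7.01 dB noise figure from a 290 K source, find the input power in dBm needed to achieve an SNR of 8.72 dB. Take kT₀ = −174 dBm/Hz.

−82.9 dBm

Sensitivity = −174 + 10 log₁₀(B) + NF + SNR_min
= −174 + 75.34 + 7.01 + 8.72
= −82.93 dBm → −82.9 dBm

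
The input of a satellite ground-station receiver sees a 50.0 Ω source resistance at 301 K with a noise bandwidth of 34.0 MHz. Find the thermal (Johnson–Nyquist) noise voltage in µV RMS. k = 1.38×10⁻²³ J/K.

V_n = √(4kTRB)
4kTRB = 4 × 1.38×10⁻²³ × 301 × 5.00×10¹ × 3.40×10⁷ = 2.82×10⁻¹¹ V²
V_n = √(2.82×10⁻¹¹) = 5.31×10⁻⁶ V = 5.31 µV

5.31 µV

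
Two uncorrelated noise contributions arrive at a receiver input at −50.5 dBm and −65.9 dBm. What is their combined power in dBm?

−50.4 dBm

Convert to linear, add, convert back:
P₁ = 8.91×10⁻⁹ W, P₂ = 2.57×10⁻¹⁰ W
P_tot = 9.17×10⁻⁹ W → 10 log₁₀(P_tot / 10⁻³) = −50.4 dBm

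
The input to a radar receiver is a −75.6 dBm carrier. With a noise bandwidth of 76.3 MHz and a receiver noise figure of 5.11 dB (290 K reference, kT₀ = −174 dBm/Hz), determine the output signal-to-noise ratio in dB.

Noise floor: N = −174 + 10 log₁₀(B) + NF
10 log₁₀(7.63×10⁷) = 78.83 dB
N = −174 + 78.83 + 5.11 = −90.06 dBm
SNR = P_sig − N = −75.6 − (−90.06) = 14.46 dB → 14.5 dB

14.5 dB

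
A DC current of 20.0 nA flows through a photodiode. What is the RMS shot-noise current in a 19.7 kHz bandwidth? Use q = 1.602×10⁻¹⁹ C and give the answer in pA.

11.2 pA

I_n = √(2qI·B)
2qI·B = 2 × 1.602×10⁻¹⁹ × 2.00×10⁻⁸ × 1.97×10⁴ = 1.26×10⁻²² A²
I_n = √(1.26×10⁻²²) = 1.12×10⁻¹¹ A = 11.2 pA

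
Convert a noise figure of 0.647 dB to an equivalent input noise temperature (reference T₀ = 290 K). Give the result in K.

46.6 K

F = 10^(0.647/10) = 1.16065
T_e = (F − 1)·T₀ = (1.16065 − 1) × 290 = 46.6 K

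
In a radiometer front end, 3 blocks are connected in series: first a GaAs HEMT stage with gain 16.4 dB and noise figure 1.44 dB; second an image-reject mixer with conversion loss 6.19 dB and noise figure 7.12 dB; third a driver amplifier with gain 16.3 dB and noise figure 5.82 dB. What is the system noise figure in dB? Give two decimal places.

2.45 dB

Convert to linear (a loss of L dB is a gain of −L dB): F_i = 10^(NF_i/10), G_i = 10^(G_i,dB/10)
  Stage 1: F_1 = 10^(1.44/10) = 1.393, G_1 = 10^(16.4/10) = 43.65
  Stage 2: F_2 = 10^(7.12/10) = 5.152, G_2 = 10^(−6.19/10) = 0.2404
  Stage 3: F_3 = 10^(5.82/10) = 3.819, G_3 = 10^(16.3/10) = 42.66
Friis cascade:
  F = 1.393 + (5.152 − 1)/43.65 + (3.819 − 1)/10.50 = 1.757
NF = 10 log₁₀(1.757) = 2.45 dB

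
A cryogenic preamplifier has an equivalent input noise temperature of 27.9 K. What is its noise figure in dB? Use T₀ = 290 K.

0.399 dB

F = 1 + T_e/T₀ = 1 + 27.9/290 = 1.09621
NF = 10 log₁₀(1.09621) = 0.399 dB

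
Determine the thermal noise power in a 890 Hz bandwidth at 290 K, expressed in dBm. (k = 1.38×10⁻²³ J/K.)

P_n = kTB = 1.38×10⁻²³ × 290 × 8.90×10² = 3.56×10⁻¹⁸ W
In dBm: 10 log₁₀(3.56×10⁻¹⁸ / 10⁻³) = −144.5 dBm

−144.5 dBm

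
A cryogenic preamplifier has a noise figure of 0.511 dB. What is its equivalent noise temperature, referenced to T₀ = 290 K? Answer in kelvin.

F = 10^(0.511/10) = 1.12486
T_e = (F − 1)·T₀ = (1.12486 − 1) × 290 = 36.2 K

36.2 K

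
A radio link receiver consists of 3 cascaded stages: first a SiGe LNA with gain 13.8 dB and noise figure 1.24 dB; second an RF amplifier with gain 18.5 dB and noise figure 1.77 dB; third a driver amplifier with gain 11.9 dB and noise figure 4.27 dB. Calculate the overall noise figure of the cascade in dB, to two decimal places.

1.31 dB

Convert to linear (a loss of L dB is a gain of −L dB): F_i = 10^(NF_i/10), G_i = 10^(G_i,dB/10)
  Stage 1: F_1 = 10^(1.24/10) = 1.330, G_1 = 10^(13.8/10) = 23.99
  Stage 2: F_2 = 10^(1.77/10) = 1.503, G_2 = 10^(18.5/10) = 70.79
  Stage 3: F_3 = 10^(4.27/10) = 2.673, G_3 = 10^(11.9/10) = 15.49
Friis cascade:
  F = 1.330 + (1.503 − 1)/23.99 + (2.673 − 1)/1698 = 1.352
NF = 10 log₁₀(1.352) = 1.31 dB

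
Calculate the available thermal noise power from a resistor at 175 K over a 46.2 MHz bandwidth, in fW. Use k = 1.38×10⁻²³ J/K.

P_n = kTB = 1.38×10⁻²³ × 175 × 4.62×10⁷ = 1.12×10⁻¹³ W = 112 fW

112 fW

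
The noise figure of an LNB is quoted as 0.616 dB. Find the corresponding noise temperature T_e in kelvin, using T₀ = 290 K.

F = 10^(0.616/10) = 1.15239
T_e = (F − 1)·T₀ = (1.15239 − 1) × 290 = 44.2 K

44.2 K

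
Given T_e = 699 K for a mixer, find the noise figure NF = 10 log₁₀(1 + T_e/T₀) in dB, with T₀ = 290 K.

F = 1 + T_e/T₀ = 1 + 699/290 = 3.41034
NF = 10 log₁₀(3.41034) = 5.33 dB

5.33 dB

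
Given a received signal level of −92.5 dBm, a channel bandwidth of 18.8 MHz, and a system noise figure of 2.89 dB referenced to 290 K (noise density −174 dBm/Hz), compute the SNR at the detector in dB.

5.9 dB

Noise floor: N = −174 + 10 log₁₀(B) + NF
10 log₁₀(1.88×10⁷) = 72.74 dB
N = −174 + 72.74 + 2.89 = −98.37 dBm
SNR = P_sig − N = −92.5 − (−98.37) = 5.87 dB → 5.9 dB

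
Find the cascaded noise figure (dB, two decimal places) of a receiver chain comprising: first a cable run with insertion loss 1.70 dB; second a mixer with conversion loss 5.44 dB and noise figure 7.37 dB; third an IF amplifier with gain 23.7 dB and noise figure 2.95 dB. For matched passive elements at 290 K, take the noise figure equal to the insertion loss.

Convert to linear (a loss of L dB is a gain of −L dB): F_i = 10^(NF_i/10), G_i = 10^(G_i,dB/10)
  Stage 1: F_1 = 10^(1.70/10) = 1.479, G_1 = 10^(−1.70/10) = 0.6761
  Stage 2: F_2 = 10^(7.37/10) = 5.458, G_2 = 10^(−5.44/10) = 0.2858
  Stage 3: F_3 = 10^(2.95/10) = 1.972, G_3 = 10^(23.7/10) = 234.4
Friis cascade:
  F = 1.479 + (5.458 − 1)/0.6761 + (1.972 − 1)/0.1932 = 13.11
NF = 10 log₁₀(13.11) = 11.17 dB

11.17 dB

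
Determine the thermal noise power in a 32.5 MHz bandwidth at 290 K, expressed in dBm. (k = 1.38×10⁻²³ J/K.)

P_n = kTB = 1.38×10⁻²³ × 290 × 3.25×10⁷ = 1.30×10⁻¹³ W
In dBm: 10 log₁₀(1.30×10⁻¹³ / 10⁻³) = −98.9 dBm

−98.9 dBm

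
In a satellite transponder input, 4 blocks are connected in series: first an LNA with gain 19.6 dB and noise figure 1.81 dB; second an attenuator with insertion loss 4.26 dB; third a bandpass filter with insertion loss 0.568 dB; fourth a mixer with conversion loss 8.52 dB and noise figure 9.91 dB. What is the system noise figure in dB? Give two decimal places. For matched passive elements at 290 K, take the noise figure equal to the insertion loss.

Convert to linear (a loss of L dB is a gain of −L dB): F_i = 10^(NF_i/10), G_i = 10^(G_i,dB/10)
  Stage 1: F_1 = 10^(1.81/10) = 1.517, G_1 = 10^(19.6/10) = 91.20
  Stage 2: F_2 = 10^(4.26/10) = 2.667, G_2 = 10^(−4.26/10) = 0.3750
  Stage 3: F_3 = 10^(0.568/10) = 1.140, G_3 = 10^(−0.568/10) = 0.8774
  Stage 4: F_4 = 10^(9.91/10) = 9.795, G_4 = 10^(−8.52/10) = 0.1406
Friis cascade:
  F = 1.517 + (2.667 − 1)/91.20 + (1.140 − 1)/34.20 + (9.795 − 1)/30.01 = 1.833
NF = 10 log₁₀(1.833) = 2.63 dB

2.63 dB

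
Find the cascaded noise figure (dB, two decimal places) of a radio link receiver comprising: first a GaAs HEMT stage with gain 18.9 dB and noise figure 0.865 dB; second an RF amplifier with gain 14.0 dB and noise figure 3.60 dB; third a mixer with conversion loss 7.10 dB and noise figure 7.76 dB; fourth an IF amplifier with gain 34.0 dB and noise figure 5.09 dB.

0.95 dB

Convert to linear (a loss of L dB is a gain of −L dB): F_i = 10^(NF_i/10), G_i = 10^(G_i,dB/10)
  Stage 1: F_1 = 10^(0.865/10) = 1.220, G_1 = 10^(18.9/10) = 77.62
  Stage 2: F_2 = 10^(3.60/10) = 2.291, G_2 = 10^(14.0/10) = 25.12
  Stage 3: F_3 = 10^(7.76/10) = 5.970, G_3 = 10^(−7.10/10) = 0.1950
  Stage 4: F_4 = 10^(5.09/10) = 3.228, G_4 = 10^(34.0/10) = 2512
Friis cascade:
  F = 1.220 + (2.291 − 1)/77.62 + (5.970 − 1)/1950 + (3.228 − 1)/380.2 = 1.245
NF = 10 log₁₀(1.245) = 0.95 dB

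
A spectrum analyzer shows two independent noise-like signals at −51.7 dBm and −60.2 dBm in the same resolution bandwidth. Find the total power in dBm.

Convert to linear, add, convert back:
P₁ = 6.76×10⁻⁹ W, P₂ = 9.55×10⁻¹⁰ W
P_tot = 7.72×10⁻⁹ W → 10 log₁₀(P_tot / 10⁻³) = −51.1 dBm

−51.1 dBm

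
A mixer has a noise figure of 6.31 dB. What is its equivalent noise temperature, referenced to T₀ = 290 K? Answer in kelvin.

F = 10^(6.31/10) = 4.27563
T_e = (F − 1)·T₀ = (4.27563 − 1) × 290 = 950 K

950 K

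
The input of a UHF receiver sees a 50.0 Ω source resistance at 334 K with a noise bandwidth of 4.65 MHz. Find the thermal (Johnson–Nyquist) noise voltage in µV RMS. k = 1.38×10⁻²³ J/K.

V_n = √(4kTRB)
4kTRB = 4 × 1.38×10⁻²³ × 334 × 5.00×10¹ × 4.65×10⁶ = 4.29×10⁻¹² V²
V_n = √(4.29×10⁻¹²) = 2.07×10⁻⁶ V = 2.07 µV

2.07 µV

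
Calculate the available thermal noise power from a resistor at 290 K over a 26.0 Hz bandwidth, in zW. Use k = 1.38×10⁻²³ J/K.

P_n = kTB = 1.38×10⁻²³ × 290 × 2.60×10¹ = 1.04×10⁻¹⁹ W = 104 zW

104 zW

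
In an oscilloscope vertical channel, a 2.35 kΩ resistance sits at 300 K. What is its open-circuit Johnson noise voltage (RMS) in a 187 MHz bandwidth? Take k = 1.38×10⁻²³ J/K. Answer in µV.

85.3 µV

V_n = √(4kTRB)
4kTRB = 4 × 1.38×10⁻²³ × 300 × 2.35×10³ × 1.87×10⁸ = 7.28×10⁻⁹ V²
V_n = √(7.28×10⁻⁹) = 8.53×10⁻⁵ V = 85.3 µV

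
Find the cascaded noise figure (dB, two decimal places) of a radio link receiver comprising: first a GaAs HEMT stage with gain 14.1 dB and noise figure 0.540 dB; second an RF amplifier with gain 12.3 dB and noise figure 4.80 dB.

0.83 dB

Convert to linear (a loss of L dB is a gain of −L dB): F_i = 10^(NF_i/10), G_i = 10^(G_i,dB/10)
  Stage 1: F_1 = 10^(0.540/10) = 1.132, G_1 = 10^(14.1/10) = 25.70
  Stage 2: F_2 = 10^(4.80/10) = 3.020, G_2 = 10^(12.3/10) = 16.98
Friis cascade:
  F = 1.132 + (3.020 − 1)/25.70 = 1.211
NF = 10 log₁₀(1.211) = 0.83 dB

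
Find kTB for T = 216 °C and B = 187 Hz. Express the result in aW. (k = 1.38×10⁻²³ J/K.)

1.26 aW

T = 216 °C + 273.15 = 489.15 K
P_n = kTB = 1.38×10⁻²³ × 489.15 × 1.87×10² = 1.26×10⁻¹⁸ W = 1.26 aW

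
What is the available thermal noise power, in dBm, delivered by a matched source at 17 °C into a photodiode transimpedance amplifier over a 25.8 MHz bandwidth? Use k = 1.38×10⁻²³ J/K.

T = 17 °C + 273.15 = 290.15 K
P_n = kTB = 1.38×10⁻²³ × 290.15 × 2.58×10⁷ = 1.03×10⁻¹³ W
In dBm: 10 log₁₀(1.03×10⁻¹³ / 10⁻³) = −99.9 dBm

−99.9 dBm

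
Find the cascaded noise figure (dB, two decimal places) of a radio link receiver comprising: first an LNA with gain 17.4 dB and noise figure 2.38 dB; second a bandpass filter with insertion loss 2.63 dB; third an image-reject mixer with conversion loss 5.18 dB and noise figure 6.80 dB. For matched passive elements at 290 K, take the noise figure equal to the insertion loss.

Convert to linear (a loss of L dB is a gain of −L dB): F_i = 10^(NF_i/10), G_i = 10^(G_i,dB/10)
  Stage 1: F_1 = 10^(2.38/10) = 1.730, G_1 = 10^(17.4/10) = 54.95
  Stage 2: F_2 = 10^(2.63/10) = 1.832, G_2 = 10^(−2.63/10) = 0.5458
  Stage 3: F_3 = 10^(6.80/10) = 4.786, G_3 = 10^(−5.18/10) = 0.3034
Friis cascade:
  F = 1.730 + (1.832 − 1)/54.95 + (4.786 − 1)/29.99 = 1.871
NF = 10 log₁₀(1.871) = 2.72 dB

2.72 dB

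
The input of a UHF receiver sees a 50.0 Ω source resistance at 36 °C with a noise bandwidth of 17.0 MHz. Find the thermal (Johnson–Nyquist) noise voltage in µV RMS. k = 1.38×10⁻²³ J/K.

3.81 µV

T = 36 °C + 273.15 = 309.15 K
V_n = √(4kTRB)
4kTRB = 4 × 1.38×10⁻²³ × 309.15 × 5.00×10¹ × 1.70×10⁷ = 1.45×10⁻¹¹ V²
V_n = √(1.45×10⁻¹¹) = 3.81×10⁻⁶ V = 3.81 µV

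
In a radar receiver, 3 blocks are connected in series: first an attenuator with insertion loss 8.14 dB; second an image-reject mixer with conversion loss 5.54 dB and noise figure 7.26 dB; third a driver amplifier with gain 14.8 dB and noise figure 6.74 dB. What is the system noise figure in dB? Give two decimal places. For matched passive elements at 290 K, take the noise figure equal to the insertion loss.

Convert to linear (a loss of L dB is a gain of −L dB): F_i = 10^(NF_i/10), G_i = 10^(G_i,dB/10)
  Stage 1: F_1 = 10^(8.14/10) = 6.516, G_1 = 10^(−8.14/10) = 0.1535
  Stage 2: F_2 = 10^(7.26/10) = 5.321, G_2 = 10^(−5.54/10) = 0.2793
  Stage 3: F_3 = 10^(6.74/10) = 4.721, G_3 = 10^(14.8/10) = 30.20
Friis cascade:
  F = 6.516 + (5.321 − 1)/0.1535 + (4.721 − 1)/0.04285 = 121.5
NF = 10 log₁₀(121.5) = 20.85 dB

20.85 dB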